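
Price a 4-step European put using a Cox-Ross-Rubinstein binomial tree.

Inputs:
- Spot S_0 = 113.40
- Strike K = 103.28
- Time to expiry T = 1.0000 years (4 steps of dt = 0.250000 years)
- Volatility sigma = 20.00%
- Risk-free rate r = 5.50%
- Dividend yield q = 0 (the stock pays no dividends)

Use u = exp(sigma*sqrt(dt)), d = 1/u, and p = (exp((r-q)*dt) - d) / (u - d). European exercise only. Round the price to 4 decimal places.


dt = T/N = 0.250000
u = exp(sigma*sqrt(dt)) = 1.105171; d = 1/u = 0.904837
p = (exp((r-q)*dt) - d) / (u - d) = 0.544130
Discount per step: exp(-r*dt) = 0.986344
Stock lattice S(k, i) with i counting down-moves:
  k=0: S(0,0) = 113.4000
  k=1: S(1,0) = 125.3264; S(1,1) = 102.6086
  k=2: S(2,0) = 138.5071; S(2,1) = 113.4000; S(2,2) = 92.8441
  k=3: S(3,0) = 153.0740; S(3,1) = 125.3264; S(3,2) = 102.6086; S(3,3) = 84.0088
  k=4: S(4,0) = 169.1729; S(4,1) = 138.5071; S(4,2) = 113.4000; S(4,3) = 92.8441; S(4,4) = 76.0143
Terminal payoffs V(N, i) = max(K - S_T, 0):
  V(4,0) = 0.000000; V(4,1) = 0.000000; V(4,2) = 0.000000; V(4,3) = 10.435933; V(4,4) = 27.265707
Backward induction: V(k, i) = exp(-r*dt) * [p * V(k+1, i) + (1-p) * V(k+1, i+1)].
  V(3,0) = exp(-r*dt) * [p*0.000000 + (1-p)*0.000000] = 0.000000
  V(3,1) = exp(-r*dt) * [p*0.000000 + (1-p)*0.000000] = 0.000000
  V(3,2) = exp(-r*dt) * [p*0.000000 + (1-p)*10.435933] = 4.692457
  V(3,3) = exp(-r*dt) * [p*10.435933 + (1-p)*27.265707] = 17.860832
  V(2,0) = exp(-r*dt) * [p*0.000000 + (1-p)*0.000000] = 0.000000
  V(2,1) = exp(-r*dt) * [p*0.000000 + (1-p)*4.692457] = 2.109937
  V(2,2) = exp(-r*dt) * [p*4.692457 + (1-p)*17.860832] = 10.549462
  V(1,0) = exp(-r*dt) * [p*0.000000 + (1-p)*2.109937] = 0.948721
  V(1,1) = exp(-r*dt) * [p*2.109937 + (1-p)*10.549462] = 5.875908
  V(0,0) = exp(-r*dt) * [p*0.948721 + (1-p)*5.875908] = 3.151247

Answer: Price = V(0,0) = 3.1512


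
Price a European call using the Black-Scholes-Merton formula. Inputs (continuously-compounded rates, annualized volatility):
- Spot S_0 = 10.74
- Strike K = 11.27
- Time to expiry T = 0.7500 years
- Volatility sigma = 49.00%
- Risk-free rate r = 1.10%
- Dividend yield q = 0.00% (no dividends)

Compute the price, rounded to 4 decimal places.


d1 = (ln(S/K) + (r - q + 0.5*sigma^2) * T) / (sigma * sqrt(T)) = 0.11810527
d2 = d1 - sigma * sqrt(T) = -0.30624718
exp(-rT) = 0.99178394; exp(-qT) = 1.00000000
C = S_0 * exp(-qT) * N(d1) - K * exp(-rT) * N(d2)
N(d1) = 0.54700788; N(d2) = 0.37970823
C = 10.7400 * 1.00000000 * 0.54700788 - 11.2700 * 0.99178394 * 0.37970823 = 1.6307

Answer: Price = 1.6307


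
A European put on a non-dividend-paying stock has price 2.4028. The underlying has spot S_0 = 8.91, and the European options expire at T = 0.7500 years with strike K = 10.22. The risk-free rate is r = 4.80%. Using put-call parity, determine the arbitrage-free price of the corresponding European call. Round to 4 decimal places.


Put-call parity: C - P = S_0 * exp(-qT) - K * exp(-rT).
S_0 * exp(-qT) = 8.9100 * 1.00000000 = 8.91000000
K * exp(-rT) = 10.2200 * 0.96464029 = 9.85862380
C = P + S*exp(-qT) - K*exp(-rT)
C = 2.4028 + 8.91000000 - 9.85862380 = 1.4542

Answer: Call price = 1.4542


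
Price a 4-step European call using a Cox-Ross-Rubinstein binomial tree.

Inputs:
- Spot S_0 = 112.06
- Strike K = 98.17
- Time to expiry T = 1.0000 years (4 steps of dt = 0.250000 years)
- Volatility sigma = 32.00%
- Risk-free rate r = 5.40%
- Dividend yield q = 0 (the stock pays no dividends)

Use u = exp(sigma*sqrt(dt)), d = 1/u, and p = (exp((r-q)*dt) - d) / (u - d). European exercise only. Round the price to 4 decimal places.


dt = T/N = 0.250000
u = exp(sigma*sqrt(dt)) = 1.173511; d = 1/u = 0.852144
p = (exp((r-q)*dt) - d) / (u - d) = 0.502378
Discount per step: exp(-r*dt) = 0.986591
Stock lattice S(k, i) with i counting down-moves:
  k=0: S(0,0) = 112.0600
  k=1: S(1,0) = 131.5036; S(1,1) = 95.4912
  k=2: S(2,0) = 154.3209; S(2,1) = 112.0600; S(2,2) = 81.3723
  k=3: S(3,0) = 181.0973; S(3,1) = 131.5036; S(3,2) = 95.4912; S(3,3) = 69.3409
  k=4: S(4,0) = 212.5196; S(4,1) = 154.3209; S(4,2) = 112.0600; S(4,3) = 81.3723; S(4,4) = 59.0884
Terminal payoffs V(N, i) = max(S_T - K, 0):
  V(4,0) = 114.349647; V(4,1) = 56.150937; V(4,2) = 13.890000; V(4,3) = 0.000000; V(4,4) = 0.000000
Backward induction: V(k, i) = exp(-r*dt) * [p * V(k+1, i) + (1-p) * V(k+1, i+1)].
  V(3,0) = exp(-r*dt) * [p*114.349647 + (1-p)*56.150937] = 84.243687
  V(3,1) = exp(-r*dt) * [p*56.150937 + (1-p)*13.890000] = 34.650018
  V(3,2) = exp(-r*dt) * [p*13.890000 + (1-p)*0.000000] = 6.884460
  V(3,3) = exp(-r*dt) * [p*0.000000 + (1-p)*0.000000] = 0.000000
  V(2,0) = exp(-r*dt) * [p*84.243687 + (1-p)*34.650018] = 58.766064
  V(2,1) = exp(-r*dt) * [p*34.650018 + (1-p)*6.884460] = 20.553906
  V(2,2) = exp(-r*dt) * [p*6.884460 + (1-p)*0.000000] = 3.412224
  V(1,0) = exp(-r*dt) * [p*58.766064 + (1-p)*20.553906] = 39.217822
  V(1,1) = exp(-r*dt) * [p*20.553906 + (1-p)*3.412224] = 11.862596
  V(0,0) = exp(-r*dt) * [p*39.217822 + (1-p)*11.862596] = 25.261912

Answer: Price = V(0,0) = 25.2619


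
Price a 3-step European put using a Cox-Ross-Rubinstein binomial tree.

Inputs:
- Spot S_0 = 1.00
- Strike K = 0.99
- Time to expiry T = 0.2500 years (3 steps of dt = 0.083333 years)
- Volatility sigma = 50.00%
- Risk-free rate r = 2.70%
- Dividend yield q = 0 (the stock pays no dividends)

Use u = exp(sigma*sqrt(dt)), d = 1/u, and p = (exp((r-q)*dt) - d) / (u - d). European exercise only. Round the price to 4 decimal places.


Answer: Price = V(0,0) = 0.0988

Derivation:
dt = T/N = 0.083333
u = exp(sigma*sqrt(dt)) = 1.155274; d = 1/u = 0.865596
p = (exp((r-q)*dt) - d) / (u - d) = 0.471754
Discount per step: exp(-r*dt) = 0.997753
Stock lattice S(k, i) with i counting down-moves:
  k=0: S(0,0) = 1.0000
  k=1: S(1,0) = 1.1553; S(1,1) = 0.8656
  k=2: S(2,0) = 1.3347; S(2,1) = 1.0000; S(2,2) = 0.7493
  k=3: S(3,0) = 1.5419; S(3,1) = 1.1553; S(3,2) = 0.8656; S(3,3) = 0.6486
Terminal payoffs V(N, i) = max(K - S_T, 0):
  V(3,0) = 0.000000; V(3,1) = 0.000000; V(3,2) = 0.124404; V(3,3) = 0.341448
Backward induction: V(k, i) = exp(-r*dt) * [p * V(k+1, i) + (1-p) * V(k+1, i+1)].
  V(2,0) = exp(-r*dt) * [p*0.000000 + (1-p)*0.000000] = 0.000000
  V(2,1) = exp(-r*dt) * [p*0.000000 + (1-p)*0.124404] = 0.065568
  V(2,2) = exp(-r*dt) * [p*0.124404 + (1-p)*0.341448] = 0.238519
  V(1,0) = exp(-r*dt) * [p*0.000000 + (1-p)*0.065568] = 0.034558
  V(1,1) = exp(-r*dt) * [p*0.065568 + (1-p)*0.238519] = 0.156576
  V(0,0) = exp(-r*dt) * [p*0.034558 + (1-p)*0.156576] = 0.098791


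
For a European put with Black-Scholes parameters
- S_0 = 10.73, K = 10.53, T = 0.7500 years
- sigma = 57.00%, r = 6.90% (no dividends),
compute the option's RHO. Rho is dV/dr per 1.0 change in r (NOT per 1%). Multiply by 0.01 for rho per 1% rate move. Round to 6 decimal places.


Answer: Rho = -4.059785

Derivation:
d1 = 0.3897676079; d2 = -0.1038668723
phi(d1) = 0.3697611851; exp(-qT) = 1.0000000000; exp(-rT) = 0.9495662287
N(-d2) = 0.5413625015
Rho = -K*T*exp(-rT)*N(-d2) = -10.5300 * 0.7500 * 0.9495662287 * 0.5413625015 = -4.059785


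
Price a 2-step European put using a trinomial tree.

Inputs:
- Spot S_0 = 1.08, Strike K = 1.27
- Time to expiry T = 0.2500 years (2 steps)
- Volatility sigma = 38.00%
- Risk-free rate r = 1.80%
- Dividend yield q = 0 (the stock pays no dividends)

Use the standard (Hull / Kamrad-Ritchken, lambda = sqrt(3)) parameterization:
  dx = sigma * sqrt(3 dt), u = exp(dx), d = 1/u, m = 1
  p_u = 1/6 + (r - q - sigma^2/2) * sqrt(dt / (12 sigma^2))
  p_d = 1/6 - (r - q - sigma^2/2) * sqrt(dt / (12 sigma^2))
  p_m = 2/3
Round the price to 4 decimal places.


dt = T/N = 0.125000; dx = sigma*sqrt(3*dt) = 0.232702
u = exp(dx) = 1.262005; d = 1/u = 0.792390
p_u = 0.152109, p_m = 0.666667, p_d = 0.181224
Discount per step: exp(-r*dt) = 0.997753
Stock lattice S(k, j) with j the centered position index:
  k=0: S(0,+0) = 1.0800
  k=1: S(1,-1) = 0.8558; S(1,+0) = 1.0800; S(1,+1) = 1.3630
  k=2: S(2,-2) = 0.6781; S(2,-1) = 0.8558; S(2,+0) = 1.0800; S(2,+1) = 1.3630; S(2,+2) = 1.7201
Terminal payoffs V(N, j) = max(K - S_T, 0):
  V(2,-2) = 0.591887; V(2,-1) = 0.414219; V(2,+0) = 0.190000; V(2,+1) = 0.000000; V(2,+2) = 0.000000
Backward induction: V(k, j) = exp(-r*dt) * [p_u * V(k+1, j+1) + p_m * V(k+1, j) + p_d * V(k+1, j-1)]
  V(1,-1) = exp(-r*dt) * [p_u*0.190000 + p_m*0.414219 + p_d*0.591887] = 0.411384
  V(1,+0) = exp(-r*dt) * [p_u*0.000000 + p_m*0.190000 + p_d*0.414219] = 0.201280
  V(1,+1) = exp(-r*dt) * [p_u*0.000000 + p_m*0.000000 + p_d*0.190000] = 0.034355
  V(0,+0) = exp(-r*dt) * [p_u*0.034355 + p_m*0.201280 + p_d*0.411384] = 0.213484

Answer: Price = V(0,0) = 0.2135


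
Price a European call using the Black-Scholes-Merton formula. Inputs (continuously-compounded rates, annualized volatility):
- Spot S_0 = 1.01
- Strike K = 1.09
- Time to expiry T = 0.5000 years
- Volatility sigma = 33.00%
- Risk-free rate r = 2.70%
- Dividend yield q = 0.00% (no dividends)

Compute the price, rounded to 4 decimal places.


d1 = (ln(S/K) + (r - q + 0.5*sigma^2) * T) / (sigma * sqrt(T)) = -0.15214523
d2 = d1 - sigma * sqrt(T) = -0.38549047
exp(-rT) = 0.98659072; exp(-qT) = 1.00000000
C = S_0 * exp(-qT) * N(d1) - K * exp(-rT) * N(d2)
N(d1) = 0.43953619; N(d2) = 0.34993703
C = 1.0100 * 1.00000000 * 0.43953619 - 1.0900 * 0.98659072 * 0.34993703 = 0.0676

Answer: Price = 0.0676


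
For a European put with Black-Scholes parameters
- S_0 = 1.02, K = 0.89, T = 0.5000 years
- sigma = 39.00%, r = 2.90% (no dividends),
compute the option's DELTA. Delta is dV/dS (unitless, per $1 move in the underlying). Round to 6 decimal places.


d1 = 0.6848472176; d2 = 0.4090755730
phi(d1) = 0.3155473942; exp(-qT) = 1.0000000000; exp(-rT) = 0.9856046187
N(-d1) = 0.2467201680
Delta = -exp(-qT) * N(-d1) = -1.0000000000 * 0.2467201680 = -0.246720

Answer: Delta = -0.246720


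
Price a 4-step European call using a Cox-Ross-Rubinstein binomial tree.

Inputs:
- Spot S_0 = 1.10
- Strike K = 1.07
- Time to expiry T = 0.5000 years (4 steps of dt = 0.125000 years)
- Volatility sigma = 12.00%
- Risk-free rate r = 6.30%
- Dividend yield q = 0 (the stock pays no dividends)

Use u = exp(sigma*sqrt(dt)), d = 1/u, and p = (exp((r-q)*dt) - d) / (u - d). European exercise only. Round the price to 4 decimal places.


Answer: Price = V(0,0) = 0.0771

Derivation:
dt = T/N = 0.125000
u = exp(sigma*sqrt(dt)) = 1.043339; d = 1/u = 0.958461
p = (exp((r-q)*dt) - d) / (u - d) = 0.582541
Discount per step: exp(-r*dt) = 0.992156
Stock lattice S(k, i) with i counting down-moves:
  k=0: S(0,0) = 1.1000
  k=1: S(1,0) = 1.1477; S(1,1) = 1.0543
  k=2: S(2,0) = 1.1974; S(2,1) = 1.1000; S(2,2) = 1.0105
  k=3: S(3,0) = 1.2493; S(3,1) = 1.1477; S(3,2) = 1.0543; S(3,3) = 0.9685
  k=4: S(4,0) = 1.3035; S(4,1) = 1.1974; S(4,2) = 1.1000; S(4,3) = 1.0105; S(4,4) = 0.9283
Terminal payoffs V(N, i) = max(S_T - K, 0):
  V(4,0) = 0.233452; V(4,1) = 0.127413; V(4,2) = 0.030000; V(4,3) = 0.000000; V(4,4) = 0.000000
Backward induction: V(k, i) = exp(-r*dt) * [p * V(k+1, i) + (1-p) * V(k+1, i+1)].
  V(3,0) = exp(-r*dt) * [p*0.233452 + (1-p)*0.127413] = 0.187701
  V(3,1) = exp(-r*dt) * [p*0.127413 + (1-p)*0.030000] = 0.086066
  V(3,2) = exp(-r*dt) * [p*0.030000 + (1-p)*0.000000] = 0.017339
  V(3,3) = exp(-r*dt) * [p*0.000000 + (1-p)*0.000000] = 0.000000
  V(2,0) = exp(-r*dt) * [p*0.187701 + (1-p)*0.086066] = 0.144133
  V(2,1) = exp(-r*dt) * [p*0.086066 + (1-p)*0.017339] = 0.056926
  V(2,2) = exp(-r*dt) * [p*0.017339 + (1-p)*0.000000] = 0.010022
  V(1,0) = exp(-r*dt) * [p*0.144133 + (1-p)*0.056926] = 0.106882
  V(1,1) = exp(-r*dt) * [p*0.056926 + (1-p)*0.010022] = 0.037052
  V(0,0) = exp(-r*dt) * [p*0.106882 + (1-p)*0.037052] = 0.077121


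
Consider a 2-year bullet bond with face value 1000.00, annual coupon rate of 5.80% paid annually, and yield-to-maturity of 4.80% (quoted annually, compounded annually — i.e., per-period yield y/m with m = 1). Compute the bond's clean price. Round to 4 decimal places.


Answer: Price = 1018.6469

Derivation:
Coupon per period c = face * coupon_rate / m = 58.000000
Periods per year m = 1; per-period yield y/m = 0.048000
Number of cashflows N = 2
Cashflows (t years, CF_t, discount factor 1/(1+y/m)^(m*t), PV):
  t = 1.0000: CF_t = 58.000000, DF = 0.954198, PV = 55.343511
  t = 2.0000: CF_t = 1058.000000, DF = 0.910495, PV = 963.303421
Price P = sum_t PV_t = 1018.646932


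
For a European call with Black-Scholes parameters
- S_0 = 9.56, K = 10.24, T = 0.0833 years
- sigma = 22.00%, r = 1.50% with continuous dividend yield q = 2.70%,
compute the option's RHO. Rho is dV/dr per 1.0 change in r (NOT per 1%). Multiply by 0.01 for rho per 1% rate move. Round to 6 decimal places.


Answer: Rho = 0.110161

Derivation:
d1 = -1.0661745210; d2 = -1.1296703476
phi(d1) = 0.2259813991; exp(-qT) = 0.9977534273; exp(-rT) = 0.9987512803
N(d2) = 0.1293075782
Rho = K*T*exp(-rT)*N(d2) = 10.2400 * 0.0833 * 0.9987512803 * 0.1293075782 = 0.110161


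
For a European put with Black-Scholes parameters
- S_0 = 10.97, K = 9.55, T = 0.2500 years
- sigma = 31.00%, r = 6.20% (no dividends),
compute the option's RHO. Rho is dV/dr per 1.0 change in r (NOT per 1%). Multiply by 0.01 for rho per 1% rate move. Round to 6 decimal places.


d1 = 1.0718427084; d2 = 0.9168427084
phi(d1) = 0.2246162409; exp(-qT) = 1.0000000000; exp(-rT) = 0.9846195068
N(-d2) = 0.1796125346
Rho = -K*T*exp(-rT)*N(-d2) = -9.5500 * 0.2500 * 0.9846195068 * 0.1796125346 = -0.422229

Answer: Rho = -0.422229


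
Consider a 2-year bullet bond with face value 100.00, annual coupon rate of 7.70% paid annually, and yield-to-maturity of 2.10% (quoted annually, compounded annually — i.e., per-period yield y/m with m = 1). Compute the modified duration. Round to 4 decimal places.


Coupon per period c = face * coupon_rate / m = 7.700000
Periods per year m = 1; per-period yield y/m = 0.021000
Number of cashflows N = 2
Cashflows (t years, CF_t, discount factor 1/(1+y/m)^(m*t), PV):
  t = 1.0000: CF_t = 7.700000, DF = 0.979432, PV = 7.541626
  t = 2.0000: CF_t = 107.700000, DF = 0.959287, PV = 103.315200
Price P = sum_t PV_t = 110.856825
First compute Macaulay numerator sum_t t * PV_t:
  t * PV_t at t = 1.0000: 7.541626
  t * PV_t at t = 2.0000: 206.630399
Macaulay duration D = 214.172025 / 110.856825 = 1.931970
Modified duration = D / (1 + y/m) = 1.931970 / (1 + 0.021000) = 1.892233

Answer: Modified duration = 1.8922


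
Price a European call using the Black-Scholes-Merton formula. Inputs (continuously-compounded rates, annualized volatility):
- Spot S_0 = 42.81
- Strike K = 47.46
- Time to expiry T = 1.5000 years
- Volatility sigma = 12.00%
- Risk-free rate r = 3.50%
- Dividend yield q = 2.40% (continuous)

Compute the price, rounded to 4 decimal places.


Answer: Price = 1.0861

Derivation:
d1 = (ln(S/K) + (r - q + 0.5*sigma^2) * T) / (sigma * sqrt(T)) = -0.51585935
d2 = d1 - sigma * sqrt(T) = -0.66282873
exp(-rT) = 0.94885432; exp(-qT) = 0.96464029
C = S_0 * exp(-qT) * N(d1) - K * exp(-rT) * N(d2)
N(d1) = 0.30297632; N(d2) = 0.25372012
C = 42.8100 * 0.96464029 * 0.30297632 - 47.4600 * 0.94885432 * 0.25372012 = 1.0861


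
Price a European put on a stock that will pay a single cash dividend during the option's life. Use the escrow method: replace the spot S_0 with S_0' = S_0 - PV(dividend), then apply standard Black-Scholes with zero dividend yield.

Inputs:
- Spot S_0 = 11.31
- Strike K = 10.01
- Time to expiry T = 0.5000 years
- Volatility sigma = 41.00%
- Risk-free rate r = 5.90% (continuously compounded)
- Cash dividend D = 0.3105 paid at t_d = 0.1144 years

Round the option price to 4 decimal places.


Answer: Price = 0.6594

Derivation:
PV(D) = D * exp(-r * t_d) = 0.3105 * 0.99327313 = 0.30841131
S_0' = S_0 - PV(D) = 11.3100 - 0.30841131 = 11.00158869
d1 = (ln(S_0'/K) + (r + sigma^2/2)*T) / (sigma*sqrt(T)) = 0.57251537
d2 = d1 - sigma*sqrt(T) = 0.28260159
exp(-rT) = 0.97093088
N(-d1) = 0.28348644; N(-d2) = 0.38874113
P = K * exp(-rT) * N(-d2) - S_0' * N(-d1) = 10.0100 * 0.97093088 * 0.38874113 - 11.00158869 * 0.28348644 = 0.6594


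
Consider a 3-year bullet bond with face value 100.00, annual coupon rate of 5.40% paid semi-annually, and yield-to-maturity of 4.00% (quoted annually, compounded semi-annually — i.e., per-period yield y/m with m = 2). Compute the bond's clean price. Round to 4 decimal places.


Coupon per period c = face * coupon_rate / m = 2.700000
Periods per year m = 2; per-period yield y/m = 0.020000
Number of cashflows N = 6
Cashflows (t years, CF_t, discount factor 1/(1+y/m)^(m*t), PV):
  t = 0.5000: CF_t = 2.700000, DF = 0.980392, PV = 2.647059
  t = 1.0000: CF_t = 2.700000, DF = 0.961169, PV = 2.595156
  t = 1.5000: CF_t = 2.700000, DF = 0.942322, PV = 2.544270
  t = 2.0000: CF_t = 2.700000, DF = 0.923845, PV = 2.494383
  t = 2.5000: CF_t = 2.700000, DF = 0.905731, PV = 2.445473
  t = 3.0000: CF_t = 102.700000, DF = 0.887971, PV = 91.194661
Price P = sum_t PV_t = 103.921002

Answer: Price = 103.9210


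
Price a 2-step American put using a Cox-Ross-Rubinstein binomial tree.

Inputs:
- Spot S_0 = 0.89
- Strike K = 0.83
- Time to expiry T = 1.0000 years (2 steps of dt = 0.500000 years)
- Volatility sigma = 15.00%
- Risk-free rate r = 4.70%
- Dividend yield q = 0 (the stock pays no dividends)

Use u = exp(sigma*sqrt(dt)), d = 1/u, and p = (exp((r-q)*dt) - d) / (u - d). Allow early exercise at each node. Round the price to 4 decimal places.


dt = T/N = 0.500000
u = exp(sigma*sqrt(dt)) = 1.111895; d = 1/u = 0.899365
p = (exp((r-q)*dt) - d) / (u - d) = 0.585390
Discount per step: exp(-r*dt) = 0.976774
Stock lattice S(k, i) with i counting down-moves:
  k=0: S(0,0) = 0.8900
  k=1: S(1,0) = 0.9896; S(1,1) = 0.8004
  k=2: S(2,0) = 1.1003; S(2,1) = 0.8900; S(2,2) = 0.7199
Terminal payoffs V(N, i) = max(K - S_T, 0):
  V(2,0) = 0.000000; V(2,1) = 0.000000; V(2,2) = 0.110116
Backward induction: V(k, i) = exp(-r*dt) * [p * V(k+1, i) + (1-p) * V(k+1, i+1)]; then take max(V_cont, immediate exercise) for American.
  V(1,0) = exp(-r*dt) * [p*0.000000 + (1-p)*0.000000] = 0.000000; exercise = 0.000000; V(1,0) = max -> 0.000000
  V(1,1) = exp(-r*dt) * [p*0.000000 + (1-p)*0.110116] = 0.044595; exercise = 0.029565; V(1,1) = max -> 0.044595
  V(0,0) = exp(-r*dt) * [p*0.000000 + (1-p)*0.044595] = 0.018060; exercise = 0.000000; V(0,0) = max -> 0.018060

Answer: Price = V(0,0) = 0.0181


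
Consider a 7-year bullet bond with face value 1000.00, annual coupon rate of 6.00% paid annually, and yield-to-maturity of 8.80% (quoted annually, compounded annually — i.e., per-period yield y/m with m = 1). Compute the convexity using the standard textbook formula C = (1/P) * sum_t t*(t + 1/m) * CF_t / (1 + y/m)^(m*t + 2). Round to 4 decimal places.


Answer: Convexity = 36.8397

Derivation:
Coupon per period c = face * coupon_rate / m = 60.000000
Periods per year m = 1; per-period yield y/m = 0.088000
Number of cashflows N = 7
Cashflows (t years, CF_t, discount factor 1/(1+y/m)^(m*t), PV):
  t = 1.0000: CF_t = 60.000000, DF = 0.919118, PV = 55.147059
  t = 2.0000: CF_t = 60.000000, DF = 0.844777, PV = 50.686635
  t = 3.0000: CF_t = 60.000000, DF = 0.776450, PV = 46.586981
  t = 4.0000: CF_t = 60.000000, DF = 0.713649, PV = 42.818916
  t = 5.0000: CF_t = 60.000000, DF = 0.655927, PV = 39.355621
  t = 6.0000: CF_t = 60.000000, DF = 0.602874, PV = 36.172446
  t = 7.0000: CF_t = 1060.000000, DF = 0.554112, PV = 587.358959
Price P = sum_t PV_t = 858.126617
Convexity numerator sum_t t*(t + 1/m) * CF_t / (1+y/m)^(m*t + 2):
  t = 1.0000: term = 93.173961
  t = 2.0000: term = 256.913496
  t = 3.0000: term = 472.267456
  t = 4.0000: term = 723.448922
  t = 5.0000: term = 997.402007
  t = 6.0000: term = 1283.421700
  t = 7.0000: term = 27786.499214
Convexity = (1/P) * sum = 31613.126756 / 858.126617 = 36.839700


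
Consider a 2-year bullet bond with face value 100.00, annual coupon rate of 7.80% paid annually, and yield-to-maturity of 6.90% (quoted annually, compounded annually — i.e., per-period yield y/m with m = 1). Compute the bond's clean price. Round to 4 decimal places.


Coupon per period c = face * coupon_rate / m = 7.800000
Periods per year m = 1; per-period yield y/m = 0.069000
Number of cashflows N = 2
Cashflows (t years, CF_t, discount factor 1/(1+y/m)^(m*t), PV):
  t = 1.0000: CF_t = 7.800000, DF = 0.935454, PV = 7.296539
  t = 2.0000: CF_t = 107.800000, DF = 0.875074, PV = 94.332936
Price P = sum_t PV_t = 101.629475

Answer: Price = 101.6295


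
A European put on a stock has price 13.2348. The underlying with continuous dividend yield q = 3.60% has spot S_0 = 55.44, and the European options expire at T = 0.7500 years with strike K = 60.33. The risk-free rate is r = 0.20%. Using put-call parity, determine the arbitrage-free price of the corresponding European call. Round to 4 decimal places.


Put-call parity: C - P = S_0 * exp(-qT) - K * exp(-rT).
S_0 * exp(-qT) = 55.4400 * 0.97336124 = 53.96314723
K * exp(-rT) = 60.3300 * 0.99850112 = 60.23957284
C = P + S*exp(-qT) - K*exp(-rT)
C = 13.2348 + 53.96314723 - 60.23957284 = 6.9584

Answer: Call price = 6.9584


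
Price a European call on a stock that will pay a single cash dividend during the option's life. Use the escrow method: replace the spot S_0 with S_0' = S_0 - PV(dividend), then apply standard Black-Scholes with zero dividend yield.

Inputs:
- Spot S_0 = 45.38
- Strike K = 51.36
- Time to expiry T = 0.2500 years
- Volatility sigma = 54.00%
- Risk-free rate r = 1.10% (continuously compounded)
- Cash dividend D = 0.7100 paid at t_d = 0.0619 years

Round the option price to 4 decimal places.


PV(D) = D * exp(-r * t_d) = 0.7100 * 0.99931933 = 0.70951673
S_0' = S_0 - PV(D) = 45.3800 - 0.70951673 = 44.67048327
d1 = (ln(S_0'/K) + (r + sigma^2/2)*T) / (sigma*sqrt(T)) = -0.37165446
d2 = d1 - sigma*sqrt(T) = -0.64165446
exp(-rT) = 0.99725378
N(d1) = 0.35507507; N(d2) = 0.26054878
C = S_0' * N(d1) - K * exp(-rT) * N(d2) = 44.67048327 * 0.35507507 - 51.3600 * 0.99725378 * 0.26054878 = 2.5163

Answer: Price = 2.5163


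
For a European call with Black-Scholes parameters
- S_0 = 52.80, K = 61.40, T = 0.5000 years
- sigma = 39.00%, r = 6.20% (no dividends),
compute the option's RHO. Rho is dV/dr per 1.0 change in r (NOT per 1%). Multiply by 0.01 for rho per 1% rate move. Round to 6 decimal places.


d1 = -0.2968892779; d2 = -0.5726609225
phi(d1) = 0.3817420521; exp(-qT) = 1.0000000000; exp(-rT) = 0.9694755731
N(d2) = 0.2834371506
Rho = K*T*exp(-rT)*N(d2) = 61.4000 * 0.5000 * 0.9694755731 * 0.2834371506 = 8.435912

Answer: Rho = 8.435912


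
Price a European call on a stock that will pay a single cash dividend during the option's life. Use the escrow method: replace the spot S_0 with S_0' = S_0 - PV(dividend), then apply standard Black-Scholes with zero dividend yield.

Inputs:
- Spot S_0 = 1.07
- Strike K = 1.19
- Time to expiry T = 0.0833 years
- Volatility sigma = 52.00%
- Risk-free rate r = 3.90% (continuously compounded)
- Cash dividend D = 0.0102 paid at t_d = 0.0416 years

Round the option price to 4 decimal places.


PV(D) = D * exp(-r * t_d) = 0.0102 * 0.99837892 = 0.01018346
S_0' = S_0 - PV(D) = 1.0700 - 0.01018346 = 1.05981654
d1 = (ln(S_0'/K) + (r + sigma^2/2)*T) / (sigma*sqrt(T)) = -0.67527937
d2 = d1 - sigma*sqrt(T) = -0.82536042
exp(-rT) = 0.99675657
N(d1) = 0.24974914; N(d2) = 0.20458350
C = S_0' * N(d1) - K * exp(-rT) * N(d2) = 1.05981654 * 0.24974914 - 1.1900 * 0.99675657 * 0.20458350 = 0.0220

Answer: Price = 0.0220


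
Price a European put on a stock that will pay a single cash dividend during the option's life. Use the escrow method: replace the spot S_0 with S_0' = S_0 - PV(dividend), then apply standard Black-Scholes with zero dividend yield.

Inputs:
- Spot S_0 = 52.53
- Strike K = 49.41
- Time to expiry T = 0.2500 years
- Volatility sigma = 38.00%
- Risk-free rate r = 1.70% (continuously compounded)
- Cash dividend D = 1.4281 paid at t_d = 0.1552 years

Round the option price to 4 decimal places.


PV(D) = D * exp(-r * t_d) = 1.4281 * 0.99736508 = 1.42433707
S_0' = S_0 - PV(D) = 52.5300 - 1.42433707 = 51.10566293
d1 = (ln(S_0'/K) + (r + sigma^2/2)*T) / (sigma*sqrt(T)) = 0.29496041
d2 = d1 - sigma*sqrt(T) = 0.10496041
exp(-rT) = 0.99575902
N(-d1) = 0.38401206; N(-d2) = 0.45820361
P = K * exp(-rT) * N(-d2) - S_0' * N(-d1) = 49.4100 * 0.99575902 * 0.45820361 - 51.10566293 * 0.38401206 = 2.9186

Answer: Price = 2.9186


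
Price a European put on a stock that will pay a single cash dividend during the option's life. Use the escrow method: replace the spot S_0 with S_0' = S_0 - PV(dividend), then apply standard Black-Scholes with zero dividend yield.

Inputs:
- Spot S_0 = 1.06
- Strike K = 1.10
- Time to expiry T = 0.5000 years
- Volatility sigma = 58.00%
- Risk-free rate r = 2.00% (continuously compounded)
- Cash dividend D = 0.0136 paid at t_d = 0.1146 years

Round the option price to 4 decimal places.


Answer: Price = 0.1956

Derivation:
PV(D) = D * exp(-r * t_d) = 0.0136 * 0.99771062 = 0.01356886
S_0' = S_0 - PV(D) = 1.0600 - 0.01356886 = 1.04643114
d1 = (ln(S_0'/K) + (r + sigma^2/2)*T) / (sigma*sqrt(T)) = 0.10771254
d2 = d1 - sigma*sqrt(T) = -0.30240939
exp(-rT) = 0.99004983
N(-d1) = 0.45711186; N(-d2) = 0.61883000
P = K * exp(-rT) * N(-d2) - S_0' * N(-d1) = 1.1000 * 0.99004983 * 0.61883000 - 1.04643114 * 0.45711186 = 0.1956


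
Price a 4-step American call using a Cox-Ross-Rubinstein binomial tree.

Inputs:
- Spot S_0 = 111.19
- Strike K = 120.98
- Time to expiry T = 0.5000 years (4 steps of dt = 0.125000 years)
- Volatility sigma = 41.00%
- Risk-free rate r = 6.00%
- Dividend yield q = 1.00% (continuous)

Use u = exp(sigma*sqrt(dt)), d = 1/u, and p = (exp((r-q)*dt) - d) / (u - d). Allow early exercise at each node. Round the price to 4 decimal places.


Answer: Price = V(0,0) = 10.4840

Derivation:
dt = T/N = 0.125000
u = exp(sigma*sqrt(dt)) = 1.155990; d = 1/u = 0.865060
p = (exp((r-q)*dt) - d) / (u - d) = 0.485374
Discount per step: exp(-r*dt) = 0.992528
Stock lattice S(k, i) with i counting down-moves:
  k=0: S(0,0) = 111.1900
  k=1: S(1,0) = 128.5345; S(1,1) = 96.1860
  k=2: S(2,0) = 148.5846; S(2,1) = 111.1900; S(2,2) = 83.2066
  k=3: S(3,0) = 171.7622; S(3,1) = 128.5345; S(3,2) = 96.1860; S(3,3) = 71.9787
  k=4: S(4,0) = 198.5554; S(4,1) = 148.5846; S(4,2) = 111.1900; S(4,3) = 83.2066; S(4,4) = 62.2658
Terminal payoffs V(N, i) = max(S_T - K, 0):
  V(4,0) = 77.575371; V(4,1) = 27.604561; V(4,2) = 0.000000; V(4,3) = 0.000000; V(4,4) = 0.000000
Backward induction: V(k, i) = exp(-r*dt) * [p * V(k+1, i) + (1-p) * V(k+1, i+1)]; then take max(V_cont, immediate exercise) for American.
  V(3,0) = exp(-r*dt) * [p*77.575371 + (1-p)*27.604561] = 51.471614; exercise = 50.782227; V(3,0) = max -> 51.471614
  V(3,1) = exp(-r*dt) * [p*27.604561 + (1-p)*0.000000] = 13.298428; exercise = 7.554499; V(3,1) = max -> 13.298428
  V(3,2) = exp(-r*dt) * [p*0.000000 + (1-p)*0.000000] = 0.000000; exercise = 0.000000; V(3,2) = max -> 0.000000
  V(3,3) = exp(-r*dt) * [p*0.000000 + (1-p)*0.000000] = 0.000000; exercise = 0.000000; V(3,3) = max -> 0.000000
  V(2,0) = exp(-r*dt) * [p*51.471614 + (1-p)*13.298428] = 31.588900; exercise = 27.604561; V(2,0) = max -> 31.588900
  V(2,1) = exp(-r*dt) * [p*13.298428 + (1-p)*0.000000] = 6.406485; exercise = 0.000000; V(2,1) = max -> 6.406485
  V(2,2) = exp(-r*dt) * [p*0.000000 + (1-p)*0.000000] = 0.000000; exercise = 0.000000; V(2,2) = max -> 0.000000
  V(1,0) = exp(-r*dt) * [p*31.588900 + (1-p)*6.406485] = 18.490182; exercise = 7.554499; V(1,0) = max -> 18.490182
  V(1,1) = exp(-r*dt) * [p*6.406485 + (1-p)*0.000000] = 3.086308; exercise = 0.000000; V(1,1) = max -> 3.086308
  V(0,0) = exp(-r*dt) * [p*18.490182 + (1-p)*3.086308] = 10.484025; exercise = 0.000000; V(0,0) = max -> 10.484025


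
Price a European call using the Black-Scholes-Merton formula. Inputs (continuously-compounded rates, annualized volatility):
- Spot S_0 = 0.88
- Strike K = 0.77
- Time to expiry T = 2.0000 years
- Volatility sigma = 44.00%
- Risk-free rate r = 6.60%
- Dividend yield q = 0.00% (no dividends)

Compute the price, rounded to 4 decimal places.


Answer: Price = 0.3089

Derivation:
d1 = (ln(S/K) + (r - q + 0.5*sigma^2) * T) / (sigma * sqrt(T)) = 0.73785209
d2 = d1 - sigma * sqrt(T) = 0.11559813
exp(-rT) = 0.87634100; exp(-qT) = 1.00000000
C = S_0 * exp(-qT) * N(d1) - K * exp(-rT) * N(d2)
N(d1) = 0.76969783; N(d2) = 0.54601448
C = 0.8800 * 1.00000000 * 0.76969783 - 0.7700 * 0.87634100 * 0.54601448 = 0.3089


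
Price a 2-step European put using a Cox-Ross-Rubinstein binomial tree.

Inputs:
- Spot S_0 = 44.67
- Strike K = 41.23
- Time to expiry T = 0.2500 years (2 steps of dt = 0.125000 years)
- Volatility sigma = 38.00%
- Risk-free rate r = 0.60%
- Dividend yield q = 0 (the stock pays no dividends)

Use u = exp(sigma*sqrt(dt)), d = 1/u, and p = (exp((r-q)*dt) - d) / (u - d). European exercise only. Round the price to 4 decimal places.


Answer: Price = V(0,0) = 1.9930

Derivation:
dt = T/N = 0.125000
u = exp(sigma*sqrt(dt)) = 1.143793; d = 1/u = 0.874284
p = (exp((r-q)*dt) - d) / (u - d) = 0.469247
Discount per step: exp(-r*dt) = 0.999250
Stock lattice S(k, i) with i counting down-moves:
  k=0: S(0,0) = 44.6700
  k=1: S(1,0) = 51.0933; S(1,1) = 39.0543
  k=2: S(2,0) = 58.4401; S(2,1) = 44.6700; S(2,2) = 34.1445
Terminal payoffs V(N, i) = max(K - S_T, 0):
  V(2,0) = 0.000000; V(2,1) = 0.000000; V(2,2) = 7.085499
Backward induction: V(k, i) = exp(-r*dt) * [p * V(k+1, i) + (1-p) * V(k+1, i+1)].
  V(1,0) = exp(-r*dt) * [p*0.000000 + (1-p)*0.000000] = 0.000000
  V(1,1) = exp(-r*dt) * [p*0.000000 + (1-p)*7.085499] = 3.757832
  V(0,0) = exp(-r*dt) * [p*0.000000 + (1-p)*3.757832] = 1.992986


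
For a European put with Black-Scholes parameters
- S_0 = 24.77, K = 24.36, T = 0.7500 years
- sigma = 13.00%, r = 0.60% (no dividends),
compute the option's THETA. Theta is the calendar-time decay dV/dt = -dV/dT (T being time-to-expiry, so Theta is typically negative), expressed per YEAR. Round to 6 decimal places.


d1 = 0.2445149507; d2 = 0.1319316482
phi(d1) = 0.3871928794; exp(-qT) = 1.0000000000; exp(-rT) = 0.9955101098
Theta = -S*exp(-qT)*phi(d1)*sigma/(2*sqrt(T)) + r*K*exp(-rT)*N(-d2) - q*S*exp(-qT)*N(-d1)
N(-d1) = 0.4034160122; N(-d2) = 0.4475191779; sqrt(T) = 0.8660254038
Term 1 = -24.7700 * 1.0000000000 * 0.3871928794 * 0.1300 / (2 * 0.8660254038) = -0.7198401949
Term 2 = 0.0060 * 24.3600 * 0.9955101098 * 0.4475191779 = 0.0651157220
Term 3 = 0 (no dividend yield, q = 0)
Theta = -0.7198401949 + (0.0651157220) + (0.0000000000) = -0.654724

Answer: Theta = -0.654724


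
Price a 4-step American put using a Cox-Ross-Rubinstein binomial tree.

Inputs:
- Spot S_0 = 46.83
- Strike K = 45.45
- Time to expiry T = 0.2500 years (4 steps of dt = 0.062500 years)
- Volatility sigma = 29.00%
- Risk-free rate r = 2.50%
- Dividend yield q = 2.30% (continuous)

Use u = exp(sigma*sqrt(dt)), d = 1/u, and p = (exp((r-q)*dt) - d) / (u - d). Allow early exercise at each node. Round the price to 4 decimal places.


Answer: Price = V(0,0) = 2.0550

Derivation:
dt = T/N = 0.062500
u = exp(sigma*sqrt(dt)) = 1.075193; d = 1/u = 0.930066
p = (exp((r-q)*dt) - d) / (u - d) = 0.482744
Discount per step: exp(-r*dt) = 0.998439
Stock lattice S(k, i) with i counting down-moves:
  k=0: S(0,0) = 46.8300
  k=1: S(1,0) = 50.3513; S(1,1) = 43.5550
  k=2: S(2,0) = 54.1373; S(2,1) = 46.8300; S(2,2) = 40.5090
  k=3: S(3,0) = 58.2081; S(3,1) = 50.3513; S(3,2) = 43.5550; S(3,3) = 37.6760
  k=4: S(4,0) = 62.5849; S(4,1) = 54.1373; S(4,2) = 46.8300; S(4,3) = 40.5090; S(4,4) = 35.0412
Terminal payoffs V(N, i) = max(K - S_T, 0):
  V(4,0) = 0.000000; V(4,1) = 0.000000; V(4,2) = 0.000000; V(4,3) = 4.941006; V(4,4) = 10.408817
Backward induction: V(k, i) = exp(-r*dt) * [p * V(k+1, i) + (1-p) * V(k+1, i+1)]; then take max(V_cont, immediate exercise) for American.
  V(3,0) = exp(-r*dt) * [p*0.000000 + (1-p)*0.000000] = 0.000000; exercise = 0.000000; V(3,0) = max -> 0.000000
  V(3,1) = exp(-r*dt) * [p*0.000000 + (1-p)*0.000000] = 0.000000; exercise = 0.000000; V(3,1) = max -> 0.000000
  V(3,2) = exp(-r*dt) * [p*0.000000 + (1-p)*4.941006] = 2.551773; exercise = 1.895021; V(3,2) = max -> 2.551773
  V(3,3) = exp(-r*dt) * [p*4.941006 + (1-p)*10.408817] = 7.757132; exercise = 7.773972; V(3,3) = max -> 7.773972
  V(2,0) = exp(-r*dt) * [p*0.000000 + (1-p)*0.000000] = 0.000000; exercise = 0.000000; V(2,0) = max -> 0.000000
  V(2,1) = exp(-r*dt) * [p*0.000000 + (1-p)*2.551773] = 1.317858; exercise = 0.000000; V(2,1) = max -> 1.317858
  V(2,2) = exp(-r*dt) * [p*2.551773 + (1-p)*7.773972] = 5.244784; exercise = 4.941006; V(2,2) = max -> 5.244784
  V(1,0) = exp(-r*dt) * [p*0.000000 + (1-p)*1.317858] = 0.680606; exercise = 0.000000; V(1,0) = max -> 0.680606
  V(1,1) = exp(-r*dt) * [p*1.317858 + (1-p)*5.244784] = 3.343854; exercise = 1.895021; V(1,1) = max -> 3.343854
  V(0,0) = exp(-r*dt) * [p*0.680606 + (1-p)*3.343854] = 2.054973; exercise = 0.000000; V(0,0) = max -> 2.054973


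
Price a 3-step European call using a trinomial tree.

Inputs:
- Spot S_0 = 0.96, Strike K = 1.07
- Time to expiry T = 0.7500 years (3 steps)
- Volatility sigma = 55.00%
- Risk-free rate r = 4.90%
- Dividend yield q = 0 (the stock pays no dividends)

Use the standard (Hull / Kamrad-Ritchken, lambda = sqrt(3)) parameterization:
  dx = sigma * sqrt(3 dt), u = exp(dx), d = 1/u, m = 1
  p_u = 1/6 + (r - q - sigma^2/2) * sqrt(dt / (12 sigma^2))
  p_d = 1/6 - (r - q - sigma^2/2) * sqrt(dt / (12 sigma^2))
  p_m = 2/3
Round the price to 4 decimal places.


dt = T/N = 0.250000; dx = sigma*sqrt(3*dt) = 0.476314
u = exp(dx) = 1.610128; d = 1/u = 0.621068
p_u = 0.139833, p_m = 0.666667, p_d = 0.193500
Discount per step: exp(-r*dt) = 0.987825
Stock lattice S(k, j) with j the centered position index:
  k=0: S(0,+0) = 0.9600
  k=1: S(1,-1) = 0.5962; S(1,+0) = 0.9600; S(1,+1) = 1.5457
  k=2: S(2,-2) = 0.3703; S(2,-1) = 0.5962; S(2,+0) = 0.9600; S(2,+1) = 1.5457; S(2,+2) = 2.4888
  k=3: S(3,-3) = 0.2300; S(3,-2) = 0.3703; S(3,-1) = 0.5962; S(3,+0) = 0.9600; S(3,+1) = 1.5457; S(3,+2) = 2.4888; S(3,+3) = 4.0073
Terminal payoffs V(N, j) = max(S_T - K, 0):
  V(3,-3) = 0.000000; V(3,-2) = 0.000000; V(3,-1) = 0.000000; V(3,+0) = 0.000000; V(3,+1) = 0.475723; V(3,+2) = 1.418813; V(3,+3) = 2.937309
Backward induction: V(k, j) = exp(-r*dt) * [p_u * V(k+1, j+1) + p_m * V(k+1, j) + p_d * V(k+1, j-1)]
  V(2,-2) = exp(-r*dt) * [p_u*0.000000 + p_m*0.000000 + p_d*0.000000] = 0.000000
  V(2,-1) = exp(-r*dt) * [p_u*0.000000 + p_m*0.000000 + p_d*0.000000] = 0.000000
  V(2,+0) = exp(-r*dt) * [p_u*0.475723 + p_m*0.000000 + p_d*0.000000] = 0.065712
  V(2,+1) = exp(-r*dt) * [p_u*1.418813 + p_m*0.475723 + p_d*0.000000] = 0.509269
  V(2,+2) = exp(-r*dt) * [p_u*2.937309 + p_m*1.418813 + p_d*0.475723] = 1.431023
  V(1,-1) = exp(-r*dt) * [p_u*0.065712 + p_m*0.000000 + p_d*0.000000] = 0.009077
  V(1,+0) = exp(-r*dt) * [p_u*0.509269 + p_m*0.065712 + p_d*0.000000] = 0.113620
  V(1,+1) = exp(-r*dt) * [p_u*1.431023 + p_m*0.509269 + p_d*0.065712] = 0.545607
  V(0,+0) = exp(-r*dt) * [p_u*0.545607 + p_m*0.113620 + p_d*0.009077] = 0.151924

Answer: Price = V(0,0) = 0.1519


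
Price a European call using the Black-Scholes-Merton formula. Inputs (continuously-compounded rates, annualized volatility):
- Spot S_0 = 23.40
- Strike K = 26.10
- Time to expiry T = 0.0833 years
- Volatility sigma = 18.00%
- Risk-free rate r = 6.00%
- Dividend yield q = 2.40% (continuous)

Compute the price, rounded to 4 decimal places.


d1 = (ln(S/K) + (r - q + 0.5*sigma^2) * T) / (sigma * sqrt(T)) = -2.01826274
d2 = d1 - sigma * sqrt(T) = -2.07021387
exp(-rT) = 0.99501447; exp(-qT) = 0.99800280
C = S_0 * exp(-qT) * N(d1) - K * exp(-rT) * N(d2)
N(d1) = 0.02178195; N(d2) = 0.01921616
C = 23.4000 * 0.99800280 * 0.02178195 - 26.1000 * 0.99501447 * 0.01921616 = 0.0096

Answer: Price = 0.0096


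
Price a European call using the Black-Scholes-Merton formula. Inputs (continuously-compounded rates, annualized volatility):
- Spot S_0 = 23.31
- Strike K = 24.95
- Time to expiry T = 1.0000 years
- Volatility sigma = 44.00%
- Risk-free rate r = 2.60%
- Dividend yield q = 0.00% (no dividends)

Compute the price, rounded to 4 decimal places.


Answer: Price = 3.6647

Derivation:
d1 = (ln(S/K) + (r - q + 0.5*sigma^2) * T) / (sigma * sqrt(T)) = 0.12456507
d2 = d1 - sigma * sqrt(T) = -0.31543493
exp(-rT) = 0.97433509; exp(-qT) = 1.00000000
C = S_0 * exp(-qT) * N(d1) - K * exp(-rT) * N(d2)
N(d1) = 0.54956606; N(d2) = 0.37621572
C = 23.3100 * 1.00000000 * 0.54956606 - 24.9500 * 0.97433509 * 0.37621572 = 3.6647


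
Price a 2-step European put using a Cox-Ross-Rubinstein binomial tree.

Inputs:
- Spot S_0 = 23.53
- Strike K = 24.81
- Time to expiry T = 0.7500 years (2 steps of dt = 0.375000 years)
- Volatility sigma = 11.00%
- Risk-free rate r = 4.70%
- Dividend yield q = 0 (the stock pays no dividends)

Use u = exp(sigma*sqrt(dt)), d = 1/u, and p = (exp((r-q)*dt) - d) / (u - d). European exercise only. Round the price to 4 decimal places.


dt = T/N = 0.375000
u = exp(sigma*sqrt(dt)) = 1.069682; d = 1/u = 0.934858
p = (exp((r-q)*dt) - d) / (u - d) = 0.615051
Discount per step: exp(-r*dt) = 0.982529
Stock lattice S(k, i) with i counting down-moves:
  k=0: S(0,0) = 23.5300
  k=1: S(1,0) = 25.1696; S(1,1) = 21.9972
  k=2: S(2,0) = 26.9235; S(2,1) = 23.5300; S(2,2) = 20.5643
Terminal payoffs V(N, i) = max(K - S_T, 0):
  V(2,0) = 0.000000; V(2,1) = 1.280000; V(2,2) = 4.245747
Backward induction: V(k, i) = exp(-r*dt) * [p * V(k+1, i) + (1-p) * V(k+1, i+1)].
  V(1,0) = exp(-r*dt) * [p*0.000000 + (1-p)*1.280000] = 0.484126
  V(1,1) = exp(-r*dt) * [p*1.280000 + (1-p)*4.245747] = 2.379353
  V(0,0) = exp(-r*dt) * [p*0.484126 + (1-p)*2.379353] = 1.192488

Answer: Price = V(0,0) = 1.1925


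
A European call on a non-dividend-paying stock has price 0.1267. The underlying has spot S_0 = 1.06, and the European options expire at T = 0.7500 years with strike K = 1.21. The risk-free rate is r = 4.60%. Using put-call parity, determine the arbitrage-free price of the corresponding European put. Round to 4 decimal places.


Put-call parity: C - P = S_0 * exp(-qT) - K * exp(-rT).
S_0 * exp(-qT) = 1.0600 * 1.00000000 = 1.06000000
K * exp(-rT) = 1.2100 * 0.96608834 = 1.16896689
P = C - S*exp(-qT) + K*exp(-rT)
P = 0.1267 - 1.06000000 + 1.16896689 = 0.2357

Answer: Put price = 0.2357


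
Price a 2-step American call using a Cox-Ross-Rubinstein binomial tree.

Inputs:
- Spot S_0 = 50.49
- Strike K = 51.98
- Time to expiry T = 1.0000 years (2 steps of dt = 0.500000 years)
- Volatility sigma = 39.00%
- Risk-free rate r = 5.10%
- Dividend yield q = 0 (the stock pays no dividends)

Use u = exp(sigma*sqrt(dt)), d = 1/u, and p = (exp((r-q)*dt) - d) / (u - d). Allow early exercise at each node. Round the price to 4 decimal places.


dt = T/N = 0.500000
u = exp(sigma*sqrt(dt)) = 1.317547; d = 1/u = 0.758986
p = (exp((r-q)*dt) - d) / (u - d) = 0.477731
Discount per step: exp(-r*dt) = 0.974822
Stock lattice S(k, i) with i counting down-moves:
  k=0: S(0,0) = 50.4900
  k=1: S(1,0) = 66.5229; S(1,1) = 38.3212
  k=2: S(2,0) = 87.6471; S(2,1) = 50.4900; S(2,2) = 29.0853
Terminal payoffs V(N, i) = max(S_T - K, 0):
  V(2,0) = 35.667105; V(2,1) = 0.000000; V(2,2) = 0.000000
Backward induction: V(k, i) = exp(-r*dt) * [p * V(k+1, i) + (1-p) * V(k+1, i+1)]; then take max(V_cont, immediate exercise) for American.
  V(1,0) = exp(-r*dt) * [p*35.667105 + (1-p)*0.000000] = 16.610267; exercise = 14.542946; V(1,0) = max -> 16.610267
  V(1,1) = exp(-r*dt) * [p*0.000000 + (1-p)*0.000000] = 0.000000; exercise = 0.000000; V(1,1) = max -> 0.000000
  V(0,0) = exp(-r*dt) * [p*16.610267 + (1-p)*0.000000] = 7.735446; exercise = 0.000000; V(0,0) = max -> 7.735446

Answer: Price = V(0,0) = 7.7354


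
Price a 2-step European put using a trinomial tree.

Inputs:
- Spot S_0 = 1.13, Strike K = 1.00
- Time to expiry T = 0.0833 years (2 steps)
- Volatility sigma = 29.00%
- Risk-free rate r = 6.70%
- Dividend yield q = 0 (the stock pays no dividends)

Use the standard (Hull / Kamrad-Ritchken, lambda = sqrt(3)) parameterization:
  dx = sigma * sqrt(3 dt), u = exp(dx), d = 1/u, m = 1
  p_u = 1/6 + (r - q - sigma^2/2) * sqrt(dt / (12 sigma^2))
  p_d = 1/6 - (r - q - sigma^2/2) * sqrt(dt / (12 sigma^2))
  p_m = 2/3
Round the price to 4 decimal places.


Answer: Price = V(0,0) = 0.0021

Derivation:
dt = T/N = 0.041650; dx = sigma*sqrt(3*dt) = 0.102510
u = exp(dx) = 1.107948; d = 1/u = 0.902569
p_u = 0.171735, p_m = 0.666667, p_d = 0.161598
Discount per step: exp(-r*dt) = 0.997213
Stock lattice S(k, j) with j the centered position index:
  k=0: S(0,+0) = 1.1300
  k=1: S(1,-1) = 1.0199; S(1,+0) = 1.1300; S(1,+1) = 1.2520
  k=2: S(2,-2) = 0.9205; S(2,-1) = 1.0199; S(2,+0) = 1.1300; S(2,+1) = 1.2520; S(2,+2) = 1.3871
Terminal payoffs V(N, j) = max(K - S_T, 0):
  V(2,-2) = 0.079467; V(2,-1) = 0.000000; V(2,+0) = 0.000000; V(2,+1) = 0.000000; V(2,+2) = 0.000000
Backward induction: V(k, j) = exp(-r*dt) * [p_u * V(k+1, j+1) + p_m * V(k+1, j) + p_d * V(k+1, j-1)]
  V(1,-1) = exp(-r*dt) * [p_u*0.000000 + p_m*0.000000 + p_d*0.079467] = 0.012806
  V(1,+0) = exp(-r*dt) * [p_u*0.000000 + p_m*0.000000 + p_d*0.000000] = 0.000000
  V(1,+1) = exp(-r*dt) * [p_u*0.000000 + p_m*0.000000 + p_d*0.000000] = 0.000000
  V(0,+0) = exp(-r*dt) * [p_u*0.000000 + p_m*0.000000 + p_d*0.012806] = 0.002064
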